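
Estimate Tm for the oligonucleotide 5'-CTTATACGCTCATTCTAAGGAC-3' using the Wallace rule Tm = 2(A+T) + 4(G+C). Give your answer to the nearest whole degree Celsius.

62°C

Base counts: A=6, T=7, G=3, C=6 (length 22).
Tm = 2·(6+7) + 4·(3+6) = 2·13 + 4·9 = 26 + 36 = 62°C.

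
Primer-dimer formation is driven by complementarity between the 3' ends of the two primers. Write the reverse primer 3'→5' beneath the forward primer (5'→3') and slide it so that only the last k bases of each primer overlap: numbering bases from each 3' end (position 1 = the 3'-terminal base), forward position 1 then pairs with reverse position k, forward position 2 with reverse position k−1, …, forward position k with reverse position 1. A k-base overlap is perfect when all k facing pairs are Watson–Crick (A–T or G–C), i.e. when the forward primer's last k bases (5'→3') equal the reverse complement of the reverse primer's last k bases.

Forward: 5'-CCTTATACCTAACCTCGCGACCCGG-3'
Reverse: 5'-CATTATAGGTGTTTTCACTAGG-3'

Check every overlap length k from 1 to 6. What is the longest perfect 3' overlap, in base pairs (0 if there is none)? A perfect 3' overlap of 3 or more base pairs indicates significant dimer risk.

Longest perfect overlap: 0 complementary base pairs; below the dimer-risk threshold (threshold 3).

Last 6 bases (5'→3') — forward …ACCCGG, reverse …ACTAGG.
Reverse complement of the reverse primer's last 6 bases: CCTAGT; its first k bases are the reverse complement of the reverse primer's last k bases, so a perfect k-base overlap needs the forward primer's last k bases to equal them.
Comparing (forward last k vs required): k=1: G vs C ✗; k=2: GG vs CC ✗; k=3: CGG vs CCT ✗; k=4: CCGG vs CCTA ✗; k=5: CCCGG vs CCTAG ✗; k=6: ACCCGG vs CCTAGT ✗.
No overlap length from 1 to 6 is perfect, so the longest perfect 3' overlap is 0.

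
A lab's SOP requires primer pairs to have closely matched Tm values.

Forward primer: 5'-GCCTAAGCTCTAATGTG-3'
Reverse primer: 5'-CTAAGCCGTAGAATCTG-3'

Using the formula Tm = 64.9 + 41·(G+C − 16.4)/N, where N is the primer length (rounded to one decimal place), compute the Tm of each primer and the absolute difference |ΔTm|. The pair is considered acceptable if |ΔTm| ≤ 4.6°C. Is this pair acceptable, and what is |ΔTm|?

Forward: G+C = 8, N = 17 → Tm = 64.9 + 41·(8 − 16.4)/17 = 44.6°C.
Reverse: G+C = 8, N = 17 → Tm = 64.9 + 41·(8 − 16.4)/17 = 44.6°C.
|ΔTm| = |44.6 − 44.6| = 0.0°C, ≤ 4.6°C.

|ΔTm| = 0.0°C; the pair is acceptable.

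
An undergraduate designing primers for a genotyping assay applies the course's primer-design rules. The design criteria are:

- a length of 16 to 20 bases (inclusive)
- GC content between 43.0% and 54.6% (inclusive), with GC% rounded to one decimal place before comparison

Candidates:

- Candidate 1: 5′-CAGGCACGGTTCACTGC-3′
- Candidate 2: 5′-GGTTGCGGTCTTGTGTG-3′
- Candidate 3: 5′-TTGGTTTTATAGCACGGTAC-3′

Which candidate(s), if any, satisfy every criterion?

None of the candidates satisfy all criteria.

Candidate 1 (17 nt, A=3 T=3 G=5 C=6): length 17 ✓; GC 11/17 = 64.7%, outside 43.0–54.6% ✗ — fails.
Candidate 2 (17 nt, A=0 T=7 G=8 C=2): length 17 ✓; GC 10/17 = 58.8%, outside 43.0–54.6% ✗ — fails.
Candidate 3 (20 nt, A=4 T=8 G=5 C=3): length 20 ✓; GC 8/20 = 40.0%, outside 43.0–54.6% ✗ — fails.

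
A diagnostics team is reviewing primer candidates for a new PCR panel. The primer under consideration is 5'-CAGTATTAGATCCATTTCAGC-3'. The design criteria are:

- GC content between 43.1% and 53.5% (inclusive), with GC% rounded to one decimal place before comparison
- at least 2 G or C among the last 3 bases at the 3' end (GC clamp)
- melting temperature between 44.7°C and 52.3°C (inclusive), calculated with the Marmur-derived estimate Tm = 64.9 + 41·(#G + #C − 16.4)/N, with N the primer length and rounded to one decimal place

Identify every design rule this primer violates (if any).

Base counts: A=6, T=7, G=3, C=5 (length 21).
GC content: GC 8/21 = 38.1%, outside 43.1–53.5% ✗
GC clamp: 3' end AGC has 2 G/C ✓
Tm: Tm = 64.9 + 41·(8 − 16.4)/21 = 48.5°C ✓

Fails: GC content.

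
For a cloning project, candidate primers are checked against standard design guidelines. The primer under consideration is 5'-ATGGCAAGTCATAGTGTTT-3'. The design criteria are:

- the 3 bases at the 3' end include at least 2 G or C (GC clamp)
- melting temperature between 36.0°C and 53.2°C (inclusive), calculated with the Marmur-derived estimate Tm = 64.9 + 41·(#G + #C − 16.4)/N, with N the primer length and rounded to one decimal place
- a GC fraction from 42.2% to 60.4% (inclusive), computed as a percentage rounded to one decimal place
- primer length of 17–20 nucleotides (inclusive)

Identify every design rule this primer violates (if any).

Base counts: A=5, T=7, G=5, C=2 (length 19).
GC clamp: 3' end TTT has 0 G/C, need ≥2 ✗
Tm: Tm = 64.9 + 41·(7 − 16.4)/19 = 44.6°C ✓
GC content: GC 7/19 = 36.8%, outside 42.2–60.4% ✗
length: length 19 ✓

Fails: GC clamp, GC content.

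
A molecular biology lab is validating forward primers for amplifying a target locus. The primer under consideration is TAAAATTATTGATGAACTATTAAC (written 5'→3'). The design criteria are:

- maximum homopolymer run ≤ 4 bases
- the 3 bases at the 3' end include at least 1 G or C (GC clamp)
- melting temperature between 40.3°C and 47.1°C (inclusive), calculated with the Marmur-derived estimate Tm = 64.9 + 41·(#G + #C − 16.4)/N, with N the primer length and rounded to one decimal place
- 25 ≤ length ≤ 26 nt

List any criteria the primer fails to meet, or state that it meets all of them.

Fails: length.

Base counts: A=11, T=9, G=2, C=2 (length 24).
homopolymer run: longest run = 4 ✓
GC clamp: 3' end AAC has 1 G/C ✓
Tm: Tm = 64.9 + 41·(4 − 16.4)/24 = 43.7°C ✓
length: length 24, outside 25–26 ✗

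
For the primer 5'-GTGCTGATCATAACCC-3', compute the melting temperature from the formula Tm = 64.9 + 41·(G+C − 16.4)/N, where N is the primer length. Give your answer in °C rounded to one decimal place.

43.4°C

Base counts: A=4, T=4, G=3, C=5; G+C = 8, N = 16.
Tm = 64.9 + 41·(8 − 16.4)/16 = 64.9 + -344.40/16 = 43.4°C.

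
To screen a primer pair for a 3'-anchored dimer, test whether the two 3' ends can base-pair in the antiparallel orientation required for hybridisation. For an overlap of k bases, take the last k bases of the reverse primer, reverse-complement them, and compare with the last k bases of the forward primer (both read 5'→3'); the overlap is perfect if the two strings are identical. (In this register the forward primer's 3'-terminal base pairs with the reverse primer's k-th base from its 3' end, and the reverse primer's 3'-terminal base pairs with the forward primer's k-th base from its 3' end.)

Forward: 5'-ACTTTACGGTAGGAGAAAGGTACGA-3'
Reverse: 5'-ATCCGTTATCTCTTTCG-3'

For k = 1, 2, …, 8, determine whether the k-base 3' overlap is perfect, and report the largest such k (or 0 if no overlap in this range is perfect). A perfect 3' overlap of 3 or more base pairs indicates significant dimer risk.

Last 8 bases (5'→3') — forward …AGGTACGA, reverse …CTCTTTCG.
Reverse complement of the reverse primer's last 8 bases: CGAAAGAG; its first k bases are the reverse complement of the reverse primer's last k bases, so a perfect k-base overlap needs the forward primer's last k bases to equal them.
Comparing (forward last k vs required): k=1: A vs C ✗; k=2: GA vs CG ✗; k=3: CGA vs CGA ✓; k=4: ACGA vs CGAA ✗; k=5: TACGA vs CGAAA ✗; k=6: GTACGA vs CGAAAG ✗; k=7: GGTACGA vs CGAAAGA ✗; k=8: AGGTACGA vs CGAAAGAG ✗.
Only k = 3 is perfect, so the longest perfect 3' overlap is 3.

Longest perfect overlap: 3 complementary base pairs; significant dimer risk (threshold 3).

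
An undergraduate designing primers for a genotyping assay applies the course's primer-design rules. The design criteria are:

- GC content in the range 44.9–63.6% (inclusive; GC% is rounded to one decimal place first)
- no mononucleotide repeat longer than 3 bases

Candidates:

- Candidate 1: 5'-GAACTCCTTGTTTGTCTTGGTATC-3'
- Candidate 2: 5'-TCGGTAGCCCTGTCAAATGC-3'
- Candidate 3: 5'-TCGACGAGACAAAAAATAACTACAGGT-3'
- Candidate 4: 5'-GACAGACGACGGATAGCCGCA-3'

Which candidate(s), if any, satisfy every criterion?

Candidate 1 (24 nt, A=3 T=11 G=5 C=5): GC 10/24 = 41.7%, outside 44.9–63.6% ✗; longest run = 3 ✓ — fails.
Candidate 2 (20 nt, A=4 T=5 G=5 C=6): GC 11/20 = 55.0% ✓; longest run = 3 ✓ — passes.
Candidate 3 (27 nt, A=13 T=4 G=5 C=5): GC 10/27 = 37.0%, outside 44.9–63.6% ✗; longest run = 6, exceeds 3 ✗ — fails.
Candidate 4 (21 nt, A=7 T=1 G=7 C=6): GC 13/21 = 61.9% ✓; longest run = 2 ✓ — passes.

Candidate 2 and Candidate 4.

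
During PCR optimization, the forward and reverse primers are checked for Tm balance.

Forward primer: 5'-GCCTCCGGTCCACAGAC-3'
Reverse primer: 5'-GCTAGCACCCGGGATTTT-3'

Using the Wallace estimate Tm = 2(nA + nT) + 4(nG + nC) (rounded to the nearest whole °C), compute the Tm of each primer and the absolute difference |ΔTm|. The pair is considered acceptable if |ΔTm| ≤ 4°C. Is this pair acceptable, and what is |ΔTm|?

|ΔTm| = 2°C; the pair is acceptable.

Forward: A=3 T=2 G=4 C=8 → Tm = 2·5 + 4·12 = 58°C.
Reverse: A=3 T=5 G=5 C=5 → Tm = 2·8 + 4·10 = 56°C.
|ΔTm| = |58 − 56| = 2°C, ≤ 4°C.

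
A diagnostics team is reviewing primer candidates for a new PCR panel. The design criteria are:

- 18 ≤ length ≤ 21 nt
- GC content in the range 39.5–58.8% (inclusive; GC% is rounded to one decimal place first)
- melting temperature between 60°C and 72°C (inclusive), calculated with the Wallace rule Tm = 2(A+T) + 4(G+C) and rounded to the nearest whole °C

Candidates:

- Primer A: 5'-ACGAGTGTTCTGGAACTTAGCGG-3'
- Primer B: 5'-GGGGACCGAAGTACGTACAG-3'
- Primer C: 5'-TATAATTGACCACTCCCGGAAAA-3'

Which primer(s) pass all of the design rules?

Primer A (23 nt, A=5 T=6 G=8 C=4): length 23, outside 18–21 ✗; GC 12/23 = 52.2% ✓; Tm = 2·11 + 4·12 = 70°C ✓ — fails.
Primer B (20 nt, A=6 T=2 G=8 C=4): length 20 ✓; GC 12/20 = 60.0%, outside 39.5–58.8% ✗; Tm = 2·8 + 4·12 = 64°C ✓ — fails.
Primer C (23 nt, A=9 T=5 G=3 C=6): length 23, outside 18–21 ✗; GC 9/23 = 39.1%, outside 39.5–58.8% ✗; Tm = 2·14 + 4·9 = 64°C ✓ — fails.

None of the candidates satisfy all criteria.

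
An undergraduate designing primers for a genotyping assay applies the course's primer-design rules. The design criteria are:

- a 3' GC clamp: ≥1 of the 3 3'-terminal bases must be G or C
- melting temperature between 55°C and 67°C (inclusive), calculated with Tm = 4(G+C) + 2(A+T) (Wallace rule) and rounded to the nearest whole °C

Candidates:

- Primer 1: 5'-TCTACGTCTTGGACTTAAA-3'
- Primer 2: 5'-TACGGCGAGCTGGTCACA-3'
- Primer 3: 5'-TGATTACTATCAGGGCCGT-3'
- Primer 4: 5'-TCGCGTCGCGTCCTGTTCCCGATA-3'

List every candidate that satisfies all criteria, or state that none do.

Primer 2 and Primer 3.

Primer 1 (19 nt, A=5 T=7 G=3 C=4): 3' end AAA has 0 G/C, need ≥1 ✗; Tm = 2·12 + 4·7 = 52°C, outside 55–67°C ✗ — fails.
Primer 2 (18 nt, A=4 T=3 G=6 C=5): 3' end ACA has 1 G/C ✓; Tm = 2·7 + 4·11 = 58°C ✓ — passes.
Primer 3 (19 nt, A=4 T=6 G=5 C=4): 3' end CGT has 2 G/C ✓; Tm = 2·10 + 4·9 = 56°C ✓ — passes.
Primer 4 (24 nt, A=2 T=7 G=6 C=9): 3' end ATA has 0 G/C, need ≥1 ✗; Tm = 2·9 + 4·15 = 78°C, outside 55–67°C ✗ — fails.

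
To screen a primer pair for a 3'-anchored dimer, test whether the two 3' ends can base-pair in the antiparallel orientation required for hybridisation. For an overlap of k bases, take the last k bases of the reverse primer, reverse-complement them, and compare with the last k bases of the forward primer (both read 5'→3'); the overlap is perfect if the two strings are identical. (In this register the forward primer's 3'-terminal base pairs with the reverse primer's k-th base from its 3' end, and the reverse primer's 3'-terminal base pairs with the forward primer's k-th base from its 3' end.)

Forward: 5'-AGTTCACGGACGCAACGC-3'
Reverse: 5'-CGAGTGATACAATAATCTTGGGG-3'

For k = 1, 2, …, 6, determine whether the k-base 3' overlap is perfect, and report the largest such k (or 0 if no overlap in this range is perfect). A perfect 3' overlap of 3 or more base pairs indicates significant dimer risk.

Last 6 bases (5'→3') — forward …CAACGC, reverse …TTGGGG.
Reverse complement of the reverse primer's last 6 bases: CCCCAA; its first k bases are the reverse complement of the reverse primer's last k bases, so a perfect k-base overlap needs the forward primer's last k bases to equal them.
Comparing (forward last k vs required): k=1: C vs C ✓; k=2: GC vs CC ✗; k=3: CGC vs CCC ✗; k=4: ACGC vs CCCC ✗; k=5: AACGC vs CCCCA ✗; k=6: CAACGC vs CCCCAA ✗.
Only k = 1 is perfect, so the longest perfect 3' overlap is 1.

Longest perfect overlap: 1 complementary base pair; below the dimer-risk threshold (threshold 3).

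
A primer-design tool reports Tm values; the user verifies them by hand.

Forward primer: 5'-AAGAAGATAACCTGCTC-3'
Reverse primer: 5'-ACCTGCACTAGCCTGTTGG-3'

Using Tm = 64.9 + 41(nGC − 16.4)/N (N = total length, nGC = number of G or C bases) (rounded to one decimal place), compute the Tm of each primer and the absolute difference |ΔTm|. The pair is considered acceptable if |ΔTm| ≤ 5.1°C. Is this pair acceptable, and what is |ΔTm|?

|ΔTm| = 11.0°C; the pair is not acceptable.

Forward: G+C = 7, N = 17 → Tm = 64.9 + 41·(7 − 16.4)/17 = 42.2°C.
Reverse: G+C = 11, N = 19 → Tm = 64.9 + 41·(11 − 16.4)/19 = 53.2°C.
|ΔTm| = |42.2 − 53.2| = 11.0°C, > 5.1°C.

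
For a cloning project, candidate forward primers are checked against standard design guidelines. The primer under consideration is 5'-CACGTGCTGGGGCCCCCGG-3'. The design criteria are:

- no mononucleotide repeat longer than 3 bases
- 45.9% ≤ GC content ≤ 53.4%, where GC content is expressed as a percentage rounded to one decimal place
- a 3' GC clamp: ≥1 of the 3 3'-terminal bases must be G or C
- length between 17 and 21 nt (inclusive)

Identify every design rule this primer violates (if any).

Fails: homopolymer run, GC content.

Base counts: A=1, T=2, G=8, C=8 (length 19).
homopolymer run: longest run = 5, exceeds 3 ✗
GC content: GC 16/19 = 84.2%, outside 45.9–53.4% ✗
GC clamp: 3' end CGG has 3 G/C ✓
length: length 19 ✓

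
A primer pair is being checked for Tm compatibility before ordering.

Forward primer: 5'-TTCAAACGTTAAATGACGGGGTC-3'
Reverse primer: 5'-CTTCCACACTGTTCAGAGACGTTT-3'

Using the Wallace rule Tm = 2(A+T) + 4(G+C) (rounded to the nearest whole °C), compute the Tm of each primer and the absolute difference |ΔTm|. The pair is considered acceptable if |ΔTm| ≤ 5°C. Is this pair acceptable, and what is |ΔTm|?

|ΔTm| = 4°C; the pair is acceptable.

Forward: A=7 T=6 G=6 C=4 → Tm = 2·13 + 4·10 = 66°C.
Reverse: A=5 T=8 G=4 C=7 → Tm = 2·13 + 4·11 = 70°C.
|ΔTm| = |66 − 70| = 4°C, ≤ 5°C.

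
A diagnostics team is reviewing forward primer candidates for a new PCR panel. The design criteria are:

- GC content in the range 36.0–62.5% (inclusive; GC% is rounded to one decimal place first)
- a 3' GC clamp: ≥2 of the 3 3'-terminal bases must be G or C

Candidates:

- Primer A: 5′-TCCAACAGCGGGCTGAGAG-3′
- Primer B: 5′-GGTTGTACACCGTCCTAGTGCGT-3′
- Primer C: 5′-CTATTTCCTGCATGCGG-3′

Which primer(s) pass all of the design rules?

Primer B and Primer C.

Primer A (19 nt, A=5 T=2 G=7 C=5): GC 12/19 = 63.2%, outside 36.0–62.5% ✗; 3' end GAG has 2 G/C ✓ — fails.
Primer B (23 nt, A=3 T=7 G=7 C=6): GC 13/23 = 56.5% ✓; 3' end CGT has 2 G/C ✓ — passes.
Primer C (17 nt, A=2 T=6 G=4 C=5): GC 9/17 = 52.9% ✓; 3' end CGG has 3 G/C ✓ — passes.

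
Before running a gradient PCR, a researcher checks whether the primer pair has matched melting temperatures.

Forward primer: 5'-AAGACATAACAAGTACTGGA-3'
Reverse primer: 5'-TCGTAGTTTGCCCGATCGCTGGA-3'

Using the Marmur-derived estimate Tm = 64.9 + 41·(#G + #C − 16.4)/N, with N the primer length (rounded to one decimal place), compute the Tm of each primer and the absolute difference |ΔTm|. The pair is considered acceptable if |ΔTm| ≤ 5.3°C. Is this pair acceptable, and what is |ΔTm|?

|ΔTm| = 13.2°C; the pair is not acceptable.

Forward: G+C = 7, N = 20 → Tm = 64.9 + 41·(7 − 16.4)/20 = 45.6°C.
Reverse: G+C = 13, N = 23 → Tm = 64.9 + 41·(13 − 16.4)/23 = 58.8°C.
|ΔTm| = |45.6 − 58.8| = 13.2°C, > 5.3°C.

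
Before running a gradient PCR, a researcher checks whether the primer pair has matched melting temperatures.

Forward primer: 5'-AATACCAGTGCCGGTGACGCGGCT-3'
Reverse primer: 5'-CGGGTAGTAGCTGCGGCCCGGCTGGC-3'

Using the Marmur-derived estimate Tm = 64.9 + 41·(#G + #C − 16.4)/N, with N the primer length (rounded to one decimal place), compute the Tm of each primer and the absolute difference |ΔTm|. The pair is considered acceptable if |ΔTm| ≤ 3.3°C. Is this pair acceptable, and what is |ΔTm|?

|ΔTm| = 8.1°C; the pair is not acceptable.

Forward: G+C = 15, N = 24 → Tm = 64.9 + 41·(15 − 16.4)/24 = 62.5°C.
Reverse: G+C = 20, N = 26 → Tm = 64.9 + 41·(20 − 16.4)/26 = 70.6°C.
|ΔTm| = |62.5 − 70.6| = 8.1°C, > 3.3°C.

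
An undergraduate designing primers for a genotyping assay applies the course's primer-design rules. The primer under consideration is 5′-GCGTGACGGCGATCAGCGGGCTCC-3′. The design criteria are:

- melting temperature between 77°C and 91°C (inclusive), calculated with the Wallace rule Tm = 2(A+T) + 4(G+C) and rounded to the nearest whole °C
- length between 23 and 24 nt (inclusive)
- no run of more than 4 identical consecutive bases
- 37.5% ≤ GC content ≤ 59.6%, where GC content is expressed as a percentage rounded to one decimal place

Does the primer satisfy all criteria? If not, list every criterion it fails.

Fails: GC content.

Base counts: A=3, T=3, G=10, C=8 (length 24).
Tm: Tm = 2·6 + 4·18 = 84°C ✓
length: length 24 ✓
homopolymer run: longest run = 3 ✓
GC content: GC 18/24 = 75.0%, outside 37.5–59.6% ✗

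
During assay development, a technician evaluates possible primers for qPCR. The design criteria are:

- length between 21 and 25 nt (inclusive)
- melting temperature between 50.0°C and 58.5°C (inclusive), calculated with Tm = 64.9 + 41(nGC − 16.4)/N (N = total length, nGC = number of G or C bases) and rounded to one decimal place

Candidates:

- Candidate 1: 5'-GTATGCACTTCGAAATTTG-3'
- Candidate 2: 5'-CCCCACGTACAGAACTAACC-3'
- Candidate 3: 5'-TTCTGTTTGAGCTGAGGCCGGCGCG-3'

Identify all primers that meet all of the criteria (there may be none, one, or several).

None of the candidates satisfy all criteria.

Candidate 1 (19 nt, A=5 T=7 G=4 C=3): length 19, outside 21–25 ✗; Tm = 64.9 + 41·(7 − 16.4)/19 = 44.6°C, outside 50.0–58.5°C ✗ — fails.
Candidate 2 (20 nt, A=7 T=2 G=2 C=9): length 20, outside 21–25 ✗; Tm = 64.9 + 41·(11 − 16.4)/20 = 53.8°C ✓ — fails.
Candidate 3 (25 nt, A=2 T=7 G=10 C=6): length 25 ✓; Tm = 64.9 + 41·(16 − 16.4)/25 = 64.2°C, outside 50.0–58.5°C ✗ — fails.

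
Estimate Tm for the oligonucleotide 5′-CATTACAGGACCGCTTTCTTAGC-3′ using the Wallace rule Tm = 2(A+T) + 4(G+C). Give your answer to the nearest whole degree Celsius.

68°C

Base counts: A=5, T=7, G=4, C=7 (length 23).
Tm = 2·(5+7) + 4·(4+7) = 2·12 + 4·11 = 24 + 44 = 68°C.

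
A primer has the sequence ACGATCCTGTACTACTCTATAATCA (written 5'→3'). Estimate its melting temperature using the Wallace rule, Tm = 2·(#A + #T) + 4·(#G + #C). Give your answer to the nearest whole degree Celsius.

Base counts: A=8, T=8, G=2, C=7 (length 25).
Tm = 2·(8+8) + 4·(2+7) = 2·16 + 4·9 = 32 + 36 = 68°C.

68°C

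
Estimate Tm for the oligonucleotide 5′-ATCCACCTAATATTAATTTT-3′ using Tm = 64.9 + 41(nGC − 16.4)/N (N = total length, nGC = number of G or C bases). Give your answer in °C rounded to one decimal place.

Base counts: A=7, T=9, G=0, C=4; G+C = 4, N = 20.
Tm = 64.9 + 41·(4 − 16.4)/20 = 64.9 + -508.40/20 = 39.5°C.

39.5°C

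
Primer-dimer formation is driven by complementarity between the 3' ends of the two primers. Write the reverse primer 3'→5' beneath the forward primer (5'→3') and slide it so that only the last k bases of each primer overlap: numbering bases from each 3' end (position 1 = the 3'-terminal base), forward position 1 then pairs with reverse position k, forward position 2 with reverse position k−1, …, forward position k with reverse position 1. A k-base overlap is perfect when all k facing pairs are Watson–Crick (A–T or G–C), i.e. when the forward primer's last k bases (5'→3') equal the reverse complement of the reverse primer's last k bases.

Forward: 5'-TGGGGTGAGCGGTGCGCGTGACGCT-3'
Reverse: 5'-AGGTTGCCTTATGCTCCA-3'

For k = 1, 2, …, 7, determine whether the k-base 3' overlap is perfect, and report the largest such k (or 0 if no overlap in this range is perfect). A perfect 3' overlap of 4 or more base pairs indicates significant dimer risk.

Last 7 bases (5'→3') — forward …TGACGCT, reverse …TGCTCCA.
Reverse complement of the reverse primer's last 7 bases: TGGAGCA; its first k bases are the reverse complement of the reverse primer's last k bases, so a perfect k-base overlap needs the forward primer's last k bases to equal them.
Comparing (forward last k vs required): k=1: T vs T ✓; k=2: CT vs TG ✗; k=3: GCT vs TGG ✗; k=4: CGCT vs TGGA ✗; k=5: ACGCT vs TGGAG ✗; k=6: GACGCT vs TGGAGC ✗; k=7: TGACGCT vs TGGAGCA ✗.
Only k = 1 is perfect, so the longest perfect 3' overlap is 1.

Longest perfect overlap: 1 complementary base pair; below the dimer-risk threshold (threshold 4).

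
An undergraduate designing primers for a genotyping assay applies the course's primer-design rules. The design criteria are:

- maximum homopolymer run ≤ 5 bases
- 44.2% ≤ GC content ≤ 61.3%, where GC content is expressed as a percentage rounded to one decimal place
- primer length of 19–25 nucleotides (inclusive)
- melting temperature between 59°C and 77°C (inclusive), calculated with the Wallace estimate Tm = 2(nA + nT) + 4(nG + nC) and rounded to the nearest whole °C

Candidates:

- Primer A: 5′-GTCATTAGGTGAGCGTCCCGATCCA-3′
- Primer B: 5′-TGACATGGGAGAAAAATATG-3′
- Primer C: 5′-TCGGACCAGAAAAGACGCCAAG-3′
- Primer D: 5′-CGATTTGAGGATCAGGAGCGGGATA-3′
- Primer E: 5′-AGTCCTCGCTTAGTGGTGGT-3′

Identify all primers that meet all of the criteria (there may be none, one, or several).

Primer C, Primer D and Primer E.

Primer A (25 nt, A=5 T=6 G=7 C=7): longest run = 3 ✓; GC 14/25 = 56.0% ✓; length 25 ✓; Tm = 2·11 + 4·14 = 78°C, outside 59–77°C ✗ — fails.
Primer B (20 nt, A=9 T=4 G=6 C=1): longest run = 5 ✓; GC 7/20 = 35.0%, outside 44.2–61.3% ✗; length 20 ✓; Tm = 2·13 + 4·7 = 54°C, outside 59–77°C ✗ — fails.
Primer C (22 nt, A=9 T=1 G=6 C=6): longest run = 4 ✓; GC 12/22 = 54.5% ✓; length 22 ✓; Tm = 2·10 + 4·12 = 68°C ✓ — passes.
Primer D (25 nt, A=7 T=5 G=10 C=3): longest run = 3 ✓; GC 13/25 = 52.0% ✓; length 25 ✓; Tm = 2·12 + 4·13 = 76°C ✓ — passes.
Primer E (20 nt, A=2 T=7 G=7 C=4): longest run = 2 ✓; GC 11/20 = 55.0% ✓; length 20 ✓; Tm = 2·9 + 4·11 = 62°C ✓ — passes.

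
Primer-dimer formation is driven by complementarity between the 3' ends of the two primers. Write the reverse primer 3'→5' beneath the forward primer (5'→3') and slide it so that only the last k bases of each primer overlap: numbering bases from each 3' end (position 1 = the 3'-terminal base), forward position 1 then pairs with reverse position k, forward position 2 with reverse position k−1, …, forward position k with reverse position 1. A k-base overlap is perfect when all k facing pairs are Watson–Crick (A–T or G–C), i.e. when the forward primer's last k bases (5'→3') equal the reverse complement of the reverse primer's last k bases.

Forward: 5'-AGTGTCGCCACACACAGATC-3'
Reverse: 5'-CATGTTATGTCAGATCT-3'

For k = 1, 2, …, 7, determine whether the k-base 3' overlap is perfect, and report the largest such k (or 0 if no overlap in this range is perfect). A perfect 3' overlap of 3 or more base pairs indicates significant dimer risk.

Longest perfect overlap: 5 complementary base pairs; significant dimer risk (threshold 3).

Last 7 bases (5'→3') — forward …ACAGATC, reverse …CAGATCT.
Reverse complement of the reverse primer's last 7 bases: AGATCTG; its first k bases are the reverse complement of the reverse primer's last k bases, so a perfect k-base overlap needs the forward primer's last k bases to equal them.
Comparing (forward last k vs required): k=1: C vs A ✗; k=2: TC vs AG ✗; k=3: ATC vs AGA ✗; k=4: GATC vs AGAT ✗; k=5: AGATC vs AGATC ✓; k=6: CAGATC vs AGATCT ✗; k=7: ACAGATC vs AGATCTG ✗.
Only k = 5 is perfect, so the longest perfect 3' overlap is 5.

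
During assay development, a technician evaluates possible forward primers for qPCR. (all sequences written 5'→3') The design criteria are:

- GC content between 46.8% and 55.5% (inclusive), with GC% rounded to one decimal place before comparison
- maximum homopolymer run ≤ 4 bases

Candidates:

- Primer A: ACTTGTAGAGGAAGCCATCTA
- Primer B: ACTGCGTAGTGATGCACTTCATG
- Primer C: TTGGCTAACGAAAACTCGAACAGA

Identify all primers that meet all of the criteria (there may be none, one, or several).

Primer B only.

Primer A (21 nt, A=7 T=5 G=5 C=4): GC 9/21 = 42.9%, outside 46.8–55.5% ✗; longest run = 2 ✓ — fails.
Primer B (23 nt, A=5 T=7 G=6 C=5): GC 11/23 = 47.8% ✓; longest run = 2 ✓ — passes.
Primer C (24 nt, A=10 T=4 G=5 C=5): GC 10/24 = 41.7%, outside 46.8–55.5% ✗; longest run = 4 ✓ — fails.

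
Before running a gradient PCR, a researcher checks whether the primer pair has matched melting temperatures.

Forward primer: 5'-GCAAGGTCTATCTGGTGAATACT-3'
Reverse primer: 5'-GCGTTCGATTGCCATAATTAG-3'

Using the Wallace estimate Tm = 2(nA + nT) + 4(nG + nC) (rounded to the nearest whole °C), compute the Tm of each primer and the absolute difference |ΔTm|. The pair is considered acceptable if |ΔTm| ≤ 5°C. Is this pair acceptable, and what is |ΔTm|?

Forward: A=6 T=7 G=6 C=4 → Tm = 2·13 + 4·10 = 66°C.
Reverse: A=5 T=7 G=5 C=4 → Tm = 2·12 + 4·9 = 60°C.
|ΔTm| = |66 − 60| = 6°C, > 5°C.

|ΔTm| = 6°C; the pair is not acceptable.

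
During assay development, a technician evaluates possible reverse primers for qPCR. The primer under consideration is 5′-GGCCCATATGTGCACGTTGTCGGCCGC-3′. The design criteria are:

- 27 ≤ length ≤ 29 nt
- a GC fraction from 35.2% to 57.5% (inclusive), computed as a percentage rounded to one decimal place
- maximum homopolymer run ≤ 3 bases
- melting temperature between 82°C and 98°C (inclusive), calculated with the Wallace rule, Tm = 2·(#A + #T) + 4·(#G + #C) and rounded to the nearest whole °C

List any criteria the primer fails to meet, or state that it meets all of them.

Base counts: A=3, T=6, G=9, C=9 (length 27).
length: length 27 ✓
GC content: GC 18/27 = 66.7%, outside 35.2–57.5% ✗
homopolymer run: longest run = 3 ✓
Tm: Tm = 2·9 + 4·18 = 90°C ✓

Fails: GC content.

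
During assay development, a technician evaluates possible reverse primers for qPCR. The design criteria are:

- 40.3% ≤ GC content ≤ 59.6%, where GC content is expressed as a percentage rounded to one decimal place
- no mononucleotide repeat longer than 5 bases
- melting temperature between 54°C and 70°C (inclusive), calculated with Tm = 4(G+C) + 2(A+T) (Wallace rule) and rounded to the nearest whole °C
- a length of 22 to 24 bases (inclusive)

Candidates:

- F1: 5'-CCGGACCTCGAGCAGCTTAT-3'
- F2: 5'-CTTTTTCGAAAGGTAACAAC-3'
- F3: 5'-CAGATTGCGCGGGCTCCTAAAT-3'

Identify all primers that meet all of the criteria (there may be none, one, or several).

F1 (20 nt, A=4 T=4 G=5 C=7): GC 12/20 = 60.0%, outside 40.3–59.6% ✗; longest run = 2 ✓; Tm = 2·8 + 4·12 = 64°C ✓; length 20, outside 22–24 ✗ — fails.
F2 (20 nt, A=7 T=6 G=3 C=4): GC 7/20 = 35.0%, outside 40.3–59.6% ✗; longest run = 5 ✓; Tm = 2·13 + 4·7 = 54°C ✓; length 20, outside 22–24 ✗ — fails.
F3 (22 nt, A=5 T=5 G=6 C=6): GC 12/22 = 54.5% ✓; longest run = 3 ✓; Tm = 2·10 + 4·12 = 68°C ✓; length 22 ✓ — passes.

F3 only.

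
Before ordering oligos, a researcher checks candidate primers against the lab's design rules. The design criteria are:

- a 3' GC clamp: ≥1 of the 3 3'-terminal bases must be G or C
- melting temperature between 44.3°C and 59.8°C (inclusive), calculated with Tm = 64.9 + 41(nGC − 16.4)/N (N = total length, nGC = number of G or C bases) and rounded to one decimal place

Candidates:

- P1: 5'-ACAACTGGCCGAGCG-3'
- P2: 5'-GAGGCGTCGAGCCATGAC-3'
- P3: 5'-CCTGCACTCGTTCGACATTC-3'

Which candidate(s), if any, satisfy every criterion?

P1, P2 and P3.

P1 (15 nt, A=4 T=1 G=5 C=5): 3' end GCG has 3 G/C ✓; Tm = 64.9 + 41·(10 − 16.4)/15 = 47.4°C ✓ — passes.
P2 (18 nt, A=4 T=2 G=7 C=5): 3' end GAC has 2 G/C ✓; Tm = 64.9 + 41·(12 − 16.4)/18 = 54.9°C ✓ — passes.
P3 (20 nt, A=3 T=6 G=3 C=8): 3' end TTC has 1 G/C ✓; Tm = 64.9 + 41·(11 − 16.4)/20 = 53.8°C ✓ — passes.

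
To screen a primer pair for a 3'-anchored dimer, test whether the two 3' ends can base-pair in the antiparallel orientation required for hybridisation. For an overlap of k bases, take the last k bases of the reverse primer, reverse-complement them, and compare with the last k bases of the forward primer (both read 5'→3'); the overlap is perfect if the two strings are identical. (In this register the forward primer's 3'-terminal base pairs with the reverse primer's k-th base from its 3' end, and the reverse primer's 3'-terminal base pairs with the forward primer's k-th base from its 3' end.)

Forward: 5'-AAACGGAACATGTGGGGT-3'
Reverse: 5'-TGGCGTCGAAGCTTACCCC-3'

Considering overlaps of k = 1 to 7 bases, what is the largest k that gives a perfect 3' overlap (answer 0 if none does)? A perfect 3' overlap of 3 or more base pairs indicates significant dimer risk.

Longest perfect overlap: 5 complementary base pairs; significant dimer risk (threshold 3).

Last 7 bases (5'→3') — forward …GTGGGGT, reverse …TTACCCC.
Reverse complement of the reverse primer's last 7 bases: GGGGTAA; its first k bases are the reverse complement of the reverse primer's last k bases, so a perfect k-base overlap needs the forward primer's last k bases to equal them.
Comparing (forward last k vs required): k=1: T vs G ✗; k=2: GT vs GG ✗; k=3: GGT vs GGG ✗; k=4: GGGT vs GGGG ✗; k=5: GGGGT vs GGGGT ✓; k=6: TGGGGT vs GGGGTA ✗; k=7: GTGGGGT vs GGGGTAA ✗.
Only k = 5 is perfect, so the longest perfect 3' overlap is 5.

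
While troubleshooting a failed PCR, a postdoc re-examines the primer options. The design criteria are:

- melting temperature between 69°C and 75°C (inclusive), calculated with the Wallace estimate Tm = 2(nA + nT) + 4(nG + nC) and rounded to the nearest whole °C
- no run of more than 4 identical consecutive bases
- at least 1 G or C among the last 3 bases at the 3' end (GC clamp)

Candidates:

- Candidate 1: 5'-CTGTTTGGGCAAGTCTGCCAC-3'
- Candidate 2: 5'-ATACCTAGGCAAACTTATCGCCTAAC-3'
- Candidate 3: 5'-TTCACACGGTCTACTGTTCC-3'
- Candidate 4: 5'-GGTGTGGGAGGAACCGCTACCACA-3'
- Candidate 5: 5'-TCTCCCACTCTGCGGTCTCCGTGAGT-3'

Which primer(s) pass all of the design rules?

Candidate 1 (21 nt, A=3 T=6 G=6 C=6): Tm = 2·9 + 4·12 = 66°C, outside 69–75°C ✗; longest run = 3 ✓; 3' end CAC has 2 G/C ✓ — fails.
Candidate 2 (26 nt, A=9 T=6 G=3 C=8): Tm = 2·15 + 4·11 = 74°C ✓; longest run = 3 ✓; 3' end AAC has 1 G/C ✓ — passes.
Candidate 3 (20 nt, A=3 T=7 G=3 C=7): Tm = 2·10 + 4·10 = 60°C, outside 69–75°C ✗; longest run = 2 ✓; 3' end TCC has 2 G/C ✓ — fails.
Candidate 4 (24 nt, A=6 T=3 G=9 C=6): Tm = 2·9 + 4·15 = 78°C, outside 69–75°C ✗; longest run = 3 ✓; 3' end ACA has 1 G/C ✓ — fails.
Candidate 5 (26 nt, A=2 T=8 G=6 C=10): Tm = 2·10 + 4·16 = 84°C, outside 69–75°C ✗; longest run = 3 ✓; 3' end AGT has 1 G/C ✓ — fails.

Candidate 2 only.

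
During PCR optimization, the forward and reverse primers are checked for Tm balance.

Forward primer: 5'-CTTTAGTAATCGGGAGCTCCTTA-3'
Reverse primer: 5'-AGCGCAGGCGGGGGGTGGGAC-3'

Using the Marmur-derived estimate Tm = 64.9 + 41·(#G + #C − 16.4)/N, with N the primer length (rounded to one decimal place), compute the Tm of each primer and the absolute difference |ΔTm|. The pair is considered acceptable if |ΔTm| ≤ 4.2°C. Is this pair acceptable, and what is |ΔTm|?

Forward: G+C = 10, N = 23 → Tm = 64.9 + 41·(10 − 16.4)/23 = 53.5°C.
Reverse: G+C = 17, N = 21 → Tm = 64.9 + 41·(17 − 16.4)/21 = 66.1°C.
|ΔTm| = |53.5 − 66.1| = 12.6°C, > 4.2°C.

|ΔTm| = 12.6°C; the pair is not acceptable.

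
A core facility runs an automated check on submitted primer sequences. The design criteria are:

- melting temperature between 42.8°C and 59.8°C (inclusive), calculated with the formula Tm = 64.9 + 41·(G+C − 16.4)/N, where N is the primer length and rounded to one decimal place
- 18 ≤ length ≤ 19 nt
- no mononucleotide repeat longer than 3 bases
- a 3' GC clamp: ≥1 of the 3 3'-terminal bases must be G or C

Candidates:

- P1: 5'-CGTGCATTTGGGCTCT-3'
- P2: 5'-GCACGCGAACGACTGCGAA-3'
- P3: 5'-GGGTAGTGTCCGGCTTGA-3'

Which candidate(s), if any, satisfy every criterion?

P1 (16 nt, A=1 T=6 G=5 C=4): Tm = 64.9 + 41·(9 − 16.4)/16 = 45.9°C ✓; length 16, outside 18–19 ✗; longest run = 3 ✓; 3' end TCT has 1 G/C ✓ — fails.
P2 (19 nt, A=6 T=1 G=6 C=6): Tm = 64.9 + 41·(12 − 16.4)/19 = 55.4°C ✓; length 19 ✓; longest run = 2 ✓; 3' end GAA has 1 G/C ✓ — passes.
P3 (18 nt, A=2 T=5 G=8 C=3): Tm = 64.9 + 41·(11 − 16.4)/18 = 52.6°C ✓; length 18 ✓; longest run = 3 ✓; 3' end TGA has 1 G/C ✓ — passes.

P2 and P3.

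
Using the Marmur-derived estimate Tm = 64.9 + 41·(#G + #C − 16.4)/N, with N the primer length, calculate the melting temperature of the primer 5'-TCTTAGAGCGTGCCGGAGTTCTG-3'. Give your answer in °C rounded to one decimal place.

Base counts: A=3, T=7, G=8, C=5; G+C = 13, N = 23.
Tm = 64.9 + 41·(13 − 16.4)/23 = 64.9 + -139.40/23 = 58.8°C.

58.8°C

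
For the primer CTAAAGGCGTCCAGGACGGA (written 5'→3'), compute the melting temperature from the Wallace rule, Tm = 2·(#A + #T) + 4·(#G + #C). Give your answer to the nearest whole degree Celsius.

64°C

Base counts: A=6, T=2, G=7, C=5 (length 20).
Tm = 2·(6+2) + 4·(7+5) = 2·8 + 4·12 = 16 + 48 = 64°C.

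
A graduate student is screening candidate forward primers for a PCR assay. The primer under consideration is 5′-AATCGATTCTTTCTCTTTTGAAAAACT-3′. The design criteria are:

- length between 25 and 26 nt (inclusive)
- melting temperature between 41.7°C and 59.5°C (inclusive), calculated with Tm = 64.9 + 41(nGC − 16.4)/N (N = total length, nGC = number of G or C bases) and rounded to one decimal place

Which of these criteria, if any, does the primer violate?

Fails: length.

Base counts: A=8, T=12, G=2, C=5 (length 27).
length: length 27, outside 25–26 ✗
Tm: Tm = 64.9 + 41·(7 − 16.4)/27 = 50.6°C ✓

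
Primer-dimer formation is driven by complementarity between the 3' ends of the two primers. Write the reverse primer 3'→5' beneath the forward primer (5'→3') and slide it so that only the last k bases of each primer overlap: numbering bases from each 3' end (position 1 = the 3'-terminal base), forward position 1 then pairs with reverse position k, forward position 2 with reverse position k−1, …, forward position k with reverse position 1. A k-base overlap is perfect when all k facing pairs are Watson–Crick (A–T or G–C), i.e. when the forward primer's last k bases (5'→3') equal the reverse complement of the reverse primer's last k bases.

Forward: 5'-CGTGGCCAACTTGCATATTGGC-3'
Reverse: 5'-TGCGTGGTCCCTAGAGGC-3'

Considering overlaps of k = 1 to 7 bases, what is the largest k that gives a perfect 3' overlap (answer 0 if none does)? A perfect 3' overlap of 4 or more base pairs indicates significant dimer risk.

Longest perfect overlap: 2 complementary base pairs; below the dimer-risk threshold (threshold 4).

Last 7 bases (5'→3') — forward …TATTGGC, reverse …TAGAGGC.
Reverse complement of the reverse primer's last 7 bases: GCCTCTA; its first k bases are the reverse complement of the reverse primer's last k bases, so a perfect k-base overlap needs the forward primer's last k bases to equal them.
Comparing (forward last k vs required): k=1: C vs G ✗; k=2: GC vs GC ✓; k=3: GGC vs GCC ✗; k=4: TGGC vs GCCT ✗; k=5: TTGGC vs GCCTC ✗; k=6: ATTGGC vs GCCTCT ✗; k=7: TATTGGC vs GCCTCTA ✗.
Only k = 2 is perfect, so the longest perfect 3' overlap is 2.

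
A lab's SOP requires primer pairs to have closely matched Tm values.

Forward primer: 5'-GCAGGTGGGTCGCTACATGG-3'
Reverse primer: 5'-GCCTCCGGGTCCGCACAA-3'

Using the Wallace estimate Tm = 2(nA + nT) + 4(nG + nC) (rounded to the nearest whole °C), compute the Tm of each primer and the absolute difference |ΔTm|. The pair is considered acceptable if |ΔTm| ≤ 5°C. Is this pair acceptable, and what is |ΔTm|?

Forward: A=3 T=4 G=9 C=4 → Tm = 2·7 + 4·13 = 66°C.
Reverse: A=3 T=2 G=5 C=8 → Tm = 2·5 + 4·13 = 62°C.
|ΔTm| = |66 − 62| = 4°C, ≤ 5°C.

|ΔTm| = 4°C; the pair is acceptable.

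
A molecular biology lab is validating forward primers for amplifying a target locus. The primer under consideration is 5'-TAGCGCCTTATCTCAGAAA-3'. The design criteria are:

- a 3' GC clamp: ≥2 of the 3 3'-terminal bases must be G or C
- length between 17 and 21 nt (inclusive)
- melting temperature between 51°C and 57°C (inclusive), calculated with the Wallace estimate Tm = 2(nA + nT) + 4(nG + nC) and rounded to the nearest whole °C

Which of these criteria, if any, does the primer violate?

Fails: GC clamp.

Base counts: A=6, T=5, G=3, C=5 (length 19).
GC clamp: 3' end AAA has 0 G/C, need ≥2 ✗
length: length 19 ✓
Tm: Tm = 2·11 + 4·8 = 54°C ✓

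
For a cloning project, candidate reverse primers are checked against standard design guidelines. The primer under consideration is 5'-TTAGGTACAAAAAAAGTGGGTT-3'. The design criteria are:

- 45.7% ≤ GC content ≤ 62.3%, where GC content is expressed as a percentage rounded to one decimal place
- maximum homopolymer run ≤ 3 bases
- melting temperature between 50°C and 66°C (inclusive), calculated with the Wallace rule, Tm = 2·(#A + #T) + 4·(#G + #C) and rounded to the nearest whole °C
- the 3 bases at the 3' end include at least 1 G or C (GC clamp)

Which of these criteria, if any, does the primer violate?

Base counts: A=9, T=6, G=6, C=1 (length 22).
GC content: GC 7/22 = 31.8%, outside 45.7–62.3% ✗
homopolymer run: longest run = 7, exceeds 3 ✗
Tm: Tm = 2·15 + 4·7 = 58°C ✓
GC clamp: 3' end GTT has 1 G/C ✓

Fails: GC content, homopolymer run.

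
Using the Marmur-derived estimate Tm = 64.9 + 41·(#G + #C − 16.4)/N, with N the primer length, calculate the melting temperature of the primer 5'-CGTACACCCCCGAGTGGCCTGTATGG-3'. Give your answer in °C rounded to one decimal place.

Base counts: A=4, T=5, G=8, C=9; G+C = 17, N = 26.
Tm = 64.9 + 41·(17 − 16.4)/26 = 64.9 + 24.60/26 = 65.8°C.

65.8°C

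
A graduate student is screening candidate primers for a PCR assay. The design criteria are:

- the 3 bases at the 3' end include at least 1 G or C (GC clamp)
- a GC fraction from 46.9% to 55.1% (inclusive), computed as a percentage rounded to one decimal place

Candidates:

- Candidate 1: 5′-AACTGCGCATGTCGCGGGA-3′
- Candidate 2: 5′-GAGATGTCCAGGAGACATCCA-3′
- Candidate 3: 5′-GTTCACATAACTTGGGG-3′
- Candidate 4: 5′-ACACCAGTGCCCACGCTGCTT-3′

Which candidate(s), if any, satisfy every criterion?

Candidate 1 (19 nt, A=4 T=3 G=7 C=5): 3' end GGA has 2 G/C ✓; GC 12/19 = 63.2%, outside 46.9–55.1% ✗ — fails.
Candidate 2 (21 nt, A=7 T=3 G=6 C=5): 3' end CCA has 2 G/C ✓; GC 11/21 = 52.4% ✓ — passes.
Candidate 3 (17 nt, A=4 T=5 G=5 C=3): 3' end GGG has 3 G/C ✓; GC 8/17 = 47.1% ✓ — passes.
Candidate 4 (21 nt, A=4 T=4 G=4 C=9): 3' end CTT has 1 G/C ✓; GC 13/21 = 61.9%, outside 46.9–55.1% ✗ — fails.

Candidate 2 and Candidate 3.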